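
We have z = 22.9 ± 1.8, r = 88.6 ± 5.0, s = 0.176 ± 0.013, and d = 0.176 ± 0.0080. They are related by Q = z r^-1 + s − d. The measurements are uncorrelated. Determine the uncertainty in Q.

Let p = z·r^-1 = 0.258. δp/p = √((1·δz/z)² + (-1·δr/r)²) = √(0.00618 + 0.00318) = 0.0968, so δp = 0.0250.
Q = p + s − d: δQ = √(δp² + δs² + δd²) = √(0.000625 + 0.000169 + 6.4e-05) = 0.0293

0.0293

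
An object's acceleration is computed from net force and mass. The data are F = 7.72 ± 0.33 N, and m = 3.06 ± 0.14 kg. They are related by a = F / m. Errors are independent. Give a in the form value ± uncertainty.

2.52 ± 0.158 m/s^2

a is a product of powers, so relative uncertainties combine in quadrature:
  (1·δF/F)² = (1×0.0427)² = 0.00183;  (-1·δm/m)² = (-1×0.0458)² = 0.00209
δa/a = √(0.00392) = 0.0626
a = 2.52 m/s^2, so δa = 0.0626 × 2.52 = 0.158 m/s^2.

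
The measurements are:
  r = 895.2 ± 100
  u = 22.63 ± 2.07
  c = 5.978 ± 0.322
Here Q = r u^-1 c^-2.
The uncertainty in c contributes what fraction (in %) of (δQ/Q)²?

35.8%

(δQ/Q)² = (1·δr/r)² + (-1·δu/u)² + (-2·δc/c)²
  r term: (1×0.112)² = 0.0125
  u term: (-1×0.0915)² = 0.00837
  c term: (-2×0.0539)² = 0.0116
Total = 0.0325. Share from c = 0.0116/0.0325 = 0.358.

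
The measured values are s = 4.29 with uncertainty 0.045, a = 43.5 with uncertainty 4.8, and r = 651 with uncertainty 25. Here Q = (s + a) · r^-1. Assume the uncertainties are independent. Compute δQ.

0.00789

Let u = s + a = 47.8. δu = √(δs² + δa²) = √(0.00202 + 23.0) = 4.80, so δu/u = 0.100.
Q is then a monomial in u, r:
δQ/Q = √((δu/u)² + (-1·δr/r)²) = √(0.0101 + 0.00147) = 0.108
Q = 0.0734, so δQ = 0.108 × 0.0734 = 0.00789.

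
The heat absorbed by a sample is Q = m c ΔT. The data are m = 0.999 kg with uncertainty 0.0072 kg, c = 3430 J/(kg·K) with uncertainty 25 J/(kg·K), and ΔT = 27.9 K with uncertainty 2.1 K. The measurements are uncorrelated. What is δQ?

Q is a product of powers, so relative uncertainties combine in quadrature:
  (1·δm/m)² = (1×0.00721)² = 5.19e-05;  (1·δc/c)² = (1×0.00729)² = 5.31e-05;  (1·δΔT/ΔT)² = (1×0.0753)² = 0.00567
δQ/Q = √(0.00577) = 0.0760
Q = 95600 J, so δQ = 0.0760 × 95600 = 7260 J.

7260 J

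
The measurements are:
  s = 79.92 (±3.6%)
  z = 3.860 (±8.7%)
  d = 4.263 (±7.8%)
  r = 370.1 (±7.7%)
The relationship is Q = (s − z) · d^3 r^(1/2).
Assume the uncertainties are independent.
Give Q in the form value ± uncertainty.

Let u = s − z = 76.06. δu = √(δs² + δz²) = √(8.28 + 0.113) = 2.90, so δu/u = 0.0381.
Q is then a monomial in u, d, r:
δQ/Q = √((δu/u)² + (3·δd/d)² + (½·δr/r)²) = √(0.00145 + 0.0548 + 0.00148) = 0.240
Q = 113400, so δQ = 0.240 × 113400 = 27200.

113400 ± 27200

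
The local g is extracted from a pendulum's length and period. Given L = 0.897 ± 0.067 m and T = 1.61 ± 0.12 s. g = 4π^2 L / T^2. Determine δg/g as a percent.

16.7%

Products/powers → add relative errors in quadrature, weighted by exponent:
  (1·δL/L)² = (1×0.0747)² = 0.00558;  (-2·δT/T)² = (-2×0.0745)² = 0.0222
δg/g = √(0.0278) = 0.167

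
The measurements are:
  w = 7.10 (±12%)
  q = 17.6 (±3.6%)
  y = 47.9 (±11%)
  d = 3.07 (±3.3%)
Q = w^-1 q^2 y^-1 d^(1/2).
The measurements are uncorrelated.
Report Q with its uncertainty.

1.60 ± 0.285

For a monomial Q ∝ w^-1, q^2, y^-1, d^(1/2), fractional errors add in quadrature:
  (-1·δw/w)² = (-1×0.120)² = 0.0144;  (2·δq/q)² = (2×0.0360)² = 0.00518;  (-1·δy/y)² = (-1×0.110)² = 0.0121;  (½·δd/d)² = (0.5×0.0330)² = 0.000272
δQ/Q = √(0.0320) = 0.179
Q = 1.60, so δQ = 0.179 × 1.60 = 0.285.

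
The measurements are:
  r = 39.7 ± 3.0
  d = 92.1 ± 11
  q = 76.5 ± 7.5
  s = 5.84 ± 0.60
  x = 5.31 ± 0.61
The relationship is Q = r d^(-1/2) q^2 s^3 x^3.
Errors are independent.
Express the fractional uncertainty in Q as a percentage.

51.1%

Since Q is a product/quotient, work with relative uncertainties:
  (1·δr/r)² = (1×0.0756)² = 0.00571;  (−½·δd/d)² = (-0.5×0.119)² = 0.00357;  (2·δq/q)² = (2×0.0980)² = 0.0384;  (3·δs/s)² = (3×0.103)² = 0.0950;  (3·δx/x)² = (3×0.115)² = 0.119
δQ/Q = √(0.261) = 0.511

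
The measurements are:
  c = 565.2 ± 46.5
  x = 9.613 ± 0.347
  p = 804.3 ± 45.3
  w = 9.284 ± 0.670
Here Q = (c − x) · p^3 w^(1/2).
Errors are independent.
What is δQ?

1.69e+11

Let u = c − x = 555.6. δu = √(δc² + δx²) = √(2160 + 0.120) = 46.5, so δu/u = 0.0837.
Q is then a monomial in u, p, w:
δQ/Q = √((δu/u)² + (3·δp/p)² + (½·δw/w)²) = √(0.00701 + 0.0285 + 0.00130) = 0.192
Q = 8.808e+11, so δQ = 0.192 × 8.808e+11 = 1.69e+11.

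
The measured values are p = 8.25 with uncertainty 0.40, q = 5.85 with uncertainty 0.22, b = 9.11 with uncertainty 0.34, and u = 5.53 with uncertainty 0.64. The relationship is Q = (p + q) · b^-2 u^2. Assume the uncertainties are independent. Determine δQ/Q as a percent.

24.5%

Let w = p + q = 14.1. δw = √(δp² + δq²) = √(0.160 + 0.0484) = 0.457, so δw/w = 0.0324.
Q is then a monomial in w, b, u:
δQ/Q = √((δw/w)² + (-2·δb/b)² + (2·δu/u)²) = √(0.00105 + 0.00557 + 0.0536) = 0.245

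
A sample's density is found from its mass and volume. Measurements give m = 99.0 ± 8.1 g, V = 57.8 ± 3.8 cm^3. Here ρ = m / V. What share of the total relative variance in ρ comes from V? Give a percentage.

39.2%

(δρ/ρ)² = (1·δm/m)² + (-1·δV/V)²
  m term: (1×0.0818)² = 0.00669
  V term: (-1×0.0657)² = 0.00432
Total = 0.0110. Share from V = 0.00432/0.0110 = 0.392.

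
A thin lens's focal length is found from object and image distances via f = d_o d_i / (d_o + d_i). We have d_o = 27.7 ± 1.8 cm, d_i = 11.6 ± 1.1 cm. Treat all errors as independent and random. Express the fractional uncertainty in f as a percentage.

6.95%

∂f/∂d_o = (d_i/(d_o+d_i))² = 0.0871;  ∂f/∂d_i = (d_o/(d_o+d_i))² = 0.497
δf = √((∂f/∂d_o · δd_o)² + (∂f/∂d_i · δd_i)²) = √(0.0246 + 0.299) = 0.569 cm
f = 8.18 cm, so δf/f = 0.569/8.18 = 0.0695.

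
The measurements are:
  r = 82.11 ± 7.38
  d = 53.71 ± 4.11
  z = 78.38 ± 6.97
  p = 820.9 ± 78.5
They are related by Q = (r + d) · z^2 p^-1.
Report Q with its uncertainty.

1016 ± 215

Let u = r + d = 135.8. δu = √(δr² + δd²) = √(54.5 + 16.9) = 8.45, so δu/u = 0.0622.
Q is then a monomial in u, z, p:
δQ/Q = √((δu/u)² + (2·δz/z)² + (-1·δp/p)²) = √(0.00387 + 0.0316 + 0.00914) = 0.211
Q = 1016, so δQ = 0.211 × 1016 = 215.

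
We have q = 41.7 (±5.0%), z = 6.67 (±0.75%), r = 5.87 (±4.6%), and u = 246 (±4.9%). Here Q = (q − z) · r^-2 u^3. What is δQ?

Let w = q − z = 35.0. δw = √(δq² + δz²) = √(4.35 + 0.00250) = 2.09, so δw/w = 0.0595.
Q is then a monomial in w, r, u:
δQ/Q = √((δw/w)² + (-2·δr/r)² + (3·δu/u)²) = √(0.00354 + 0.00846 + 0.0216) = 0.183
Q = 1.51e+07, so δQ = 0.183 × 1.51e+07 = 2.77e+06.

2.77e+06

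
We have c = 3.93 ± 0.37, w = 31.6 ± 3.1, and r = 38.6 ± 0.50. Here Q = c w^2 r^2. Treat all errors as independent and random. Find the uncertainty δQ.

1.28e+06

For a monomial Q ∝ c, w^2, r^2, fractional errors add in quadrature:
  (1·δc/c)² = (1×0.0941)² = 0.00886;  (2·δw/w)² = (2×0.0981)² = 0.0385;  (2·δr/r)² = (2×0.0130)² = 0.000671
δQ/Q = √(0.0480) = 0.219
Q = 5.85e+06, so δQ = 0.219 × 5.85e+06 = 1.28e+06.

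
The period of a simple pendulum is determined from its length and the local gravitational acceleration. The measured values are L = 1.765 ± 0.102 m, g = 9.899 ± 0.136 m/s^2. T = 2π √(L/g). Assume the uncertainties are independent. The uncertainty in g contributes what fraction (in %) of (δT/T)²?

(δT/T)² = (½·δL/L)² + (−½·δg/g)²
  L term: (0.5×0.0578)² = 0.000835
  g term: (-0.5×0.0137)² = 4.72e-05
Total = 0.000882. Share from g = 4.72e-05/0.000882 = 0.0535.

5.35%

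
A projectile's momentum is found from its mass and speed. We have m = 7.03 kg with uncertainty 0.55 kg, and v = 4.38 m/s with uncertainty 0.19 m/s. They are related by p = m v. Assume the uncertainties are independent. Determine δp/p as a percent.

Since p is a product/quotient, work with relative uncertainties:
  (1·δm/m)² = (1×0.0782)² = 0.00612;  (1·δv/v)² = (1×0.0434)² = 0.00188
δp/p = √(0.00800) = 0.0895

8.95%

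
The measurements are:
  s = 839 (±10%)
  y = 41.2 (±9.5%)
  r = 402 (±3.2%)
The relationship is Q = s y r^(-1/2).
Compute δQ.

239

Relative error in a monomial: (δQ/Q)² = Σ (nᵢ · δxᵢ/xᵢ)².
  (1·δs/s)² = (1×0.100)² = 0.0100;  (1·δy/y)² = (1×0.0950)² = 0.00903;  (−½·δr/r)² = (-0.5×0.0320)² = 0.000256
δQ/Q = √(0.0193) = 0.139
Q = 1720, so δQ = 0.139 × 1720 = 239.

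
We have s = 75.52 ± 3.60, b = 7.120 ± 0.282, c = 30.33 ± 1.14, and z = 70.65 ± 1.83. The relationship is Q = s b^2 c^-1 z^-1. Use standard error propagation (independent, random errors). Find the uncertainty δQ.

0.184

Q is a product of powers, so relative uncertainties combine in quadrature:
  (1·δs/s)² = (1×0.0477)² = 0.00227;  (2·δb/b)² = (2×0.0396)² = 0.00627;  (-1·δc/c)² = (-1×0.0376)² = 0.00141;  (-1·δz/z)² = (-1×0.0259)² = 0.000671
δQ/Q = √(0.0106) = 0.103
Q = 1.787, so δQ = 0.103 × 1.787 = 0.184.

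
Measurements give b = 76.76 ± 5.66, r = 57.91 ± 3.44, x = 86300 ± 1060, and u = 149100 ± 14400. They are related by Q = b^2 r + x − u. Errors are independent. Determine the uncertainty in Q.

56100

Let p = b^2·r = 341200. δp/p = √((2·δb/b)² + (1·δr/r)²) = √(0.0217 + 0.00353) = 0.159, so δp = 54200.
Q = p + x − u: δQ = √(δp² + δx² + δu²) = √(2.94e+09 + 1.12e+06 + 2.07e+08) = 56100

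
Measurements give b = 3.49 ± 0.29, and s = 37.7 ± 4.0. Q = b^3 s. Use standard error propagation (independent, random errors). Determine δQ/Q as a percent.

27.1%

Products/powers → add relative errors in quadrature, weighted by exponent:
  (3·δb/b)² = (3×0.0831)² = 0.0621;  (1·δs/s)² = (1×0.106)² = 0.0113
δQ/Q = √(0.0734) = 0.271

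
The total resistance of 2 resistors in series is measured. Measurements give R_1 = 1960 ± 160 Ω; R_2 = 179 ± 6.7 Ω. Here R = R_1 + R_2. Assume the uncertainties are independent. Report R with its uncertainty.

2140 ± 160 Ω

R is a linear combination, so absolute uncertainties add in quadrature:
  (δR_1)² = 25600;  (δR_2)² = 44.9
δR = √(25600) = 160 Ω
R = 2140 Ω.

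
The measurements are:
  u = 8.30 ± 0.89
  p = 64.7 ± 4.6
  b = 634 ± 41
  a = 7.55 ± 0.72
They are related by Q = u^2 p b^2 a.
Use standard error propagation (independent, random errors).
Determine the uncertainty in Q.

Products/powers → add relative errors in quadrature, weighted by exponent:
  (2·δu/u)² = (2×0.107)² = 0.0460;  (1·δp/p)² = (1×0.0711)² = 0.00505;  (2·δb/b)² = (2×0.0647)² = 0.0167;  (1·δa/a)² = (1×0.0954)² = 0.00909
δQ/Q = √(0.0769) = 0.277
Q = 1.35e+10, so δQ = 0.277 × 1.35e+10 = 3.75e+09.

3.75e+09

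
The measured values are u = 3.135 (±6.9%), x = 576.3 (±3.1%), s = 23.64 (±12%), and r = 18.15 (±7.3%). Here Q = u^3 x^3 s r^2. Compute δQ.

1.36e+13

Relative error in a monomial: (δQ/Q)² = Σ (nᵢ · δxᵢ/xᵢ)².
  (3·δu/u)² = (3×0.0690)² = 0.0428;  (3·δx/x)² = (3×0.0310)² = 0.00865;  (1·δs/s)² = (1×0.120)² = 0.0144;  (2·δr/r)² = (2×0.0730)² = 0.0213
δQ/Q = √(0.0872) = 0.295
Q = 4.593e+13, so δQ = 0.295 × 4.593e+13 = 1.36e+13.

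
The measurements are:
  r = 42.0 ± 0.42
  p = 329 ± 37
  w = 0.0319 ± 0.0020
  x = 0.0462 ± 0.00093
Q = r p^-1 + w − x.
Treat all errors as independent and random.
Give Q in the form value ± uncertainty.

0.113 ± 0.0146

Let h = r·p^-1 = 0.128. δh/h = √((1·δr/r)² + (-1·δp/p)²) = √(0.000100 + 0.0126) = 0.113, so δh = 0.0144.
Q = h + w − x: δQ = √(δh² + δw² + δx²) = √(0.000208 + 4e-06 + 8.65e-07) = 0.0146
Q = 0.113.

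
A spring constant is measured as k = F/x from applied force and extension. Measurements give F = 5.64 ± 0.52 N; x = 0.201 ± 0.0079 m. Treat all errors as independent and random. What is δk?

k is a product of powers, so relative uncertainties combine in quadrature:
  (1·δF/F)² = (1×0.0922)² = 0.00850;  (-1·δx/x)² = (-1×0.0393)² = 0.00154
δk/k = √(0.0100) = 0.100
k = 28.1 N/m, so δk = 0.100 × 28.1 = 2.81 N/m.

2.81 N/m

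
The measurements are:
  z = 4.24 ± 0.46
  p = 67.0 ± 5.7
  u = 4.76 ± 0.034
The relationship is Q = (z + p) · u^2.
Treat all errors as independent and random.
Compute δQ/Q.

0.0815

Let w = z + p = 71.2. δw = √(δz² + δp²) = √(0.212 + 32.5) = 5.72, so δw/w = 0.0803.
Q is then a monomial in w, u:
δQ/Q = √((δw/w)² + (2·δu/u)²) = √(0.00644 + 0.000204) = 0.0815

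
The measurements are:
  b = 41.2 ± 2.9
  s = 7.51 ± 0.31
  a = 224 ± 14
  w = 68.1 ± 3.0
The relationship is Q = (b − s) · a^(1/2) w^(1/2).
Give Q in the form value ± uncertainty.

4160 ± 394

Let u = b − s = 33.7. δu = √(δb² + δs²) = √(8.41 + 0.0961) = 2.92, so δu/u = 0.0866.
Q is then a monomial in u, a, w:
δQ/Q = √((δu/u)² + (½·δa/a)² + (½·δw/w)²) = √(0.00749 + 0.000977 + 0.000485) = 0.0946
Q = 4160, so δQ = 0.0946 × 4160 = 394.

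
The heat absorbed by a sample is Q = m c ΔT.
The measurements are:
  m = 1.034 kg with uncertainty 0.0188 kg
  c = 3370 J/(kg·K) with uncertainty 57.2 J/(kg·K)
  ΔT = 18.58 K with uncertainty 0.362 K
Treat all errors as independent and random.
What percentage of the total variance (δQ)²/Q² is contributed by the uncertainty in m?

(δQ/Q)² = (1·δm/m)² + (1·δc/c)² + (1·δΔT/ΔT)²
  m term: (1×0.0182)² = 0.000331
  c term: (1×0.0170)² = 0.000288
  ΔT term: (1×0.0195)² = 0.000380
Total = 0.000998. Share from m = 0.000331/0.000998 = 0.331.

33.1%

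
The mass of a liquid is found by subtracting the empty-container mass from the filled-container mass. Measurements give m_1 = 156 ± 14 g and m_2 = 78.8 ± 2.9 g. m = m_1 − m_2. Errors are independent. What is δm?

14.3 g

Absolute uncertainties add in quadrature for a linear combination:
  (δm_1)² = 196;  (δm_2)² = 8.41
δm = √(204) = 14.3 g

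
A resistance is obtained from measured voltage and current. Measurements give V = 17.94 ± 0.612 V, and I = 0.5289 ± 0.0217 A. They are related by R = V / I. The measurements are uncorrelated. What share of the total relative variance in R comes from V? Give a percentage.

(δR/R)² = (1·δV/V)² + (-1·δI/I)²
  V term: (1×0.0341)² = 0.00116
  I term: (-1×0.0410)² = 0.00168
Total = 0.00285. Share from V = 0.00116/0.00285 = 0.409.

40.9%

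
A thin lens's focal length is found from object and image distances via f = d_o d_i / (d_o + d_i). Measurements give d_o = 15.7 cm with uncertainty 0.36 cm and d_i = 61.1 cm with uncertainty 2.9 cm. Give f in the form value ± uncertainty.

∂f/∂d_o = (d_i/(d_o+d_i))² = 0.633;  ∂f/∂d_i = (d_o/(d_o+d_i))² = 0.0418
δf = √((∂f/∂d_o · δd_o)² + (∂f/∂d_i · δd_i)²) = √(0.0519 + 0.0147) = 0.258 cm
f = 12.5 cm.

12.5 ± 0.258 cm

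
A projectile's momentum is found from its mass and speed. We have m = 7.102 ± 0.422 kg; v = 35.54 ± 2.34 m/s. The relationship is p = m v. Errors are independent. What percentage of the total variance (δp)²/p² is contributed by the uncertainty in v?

(δp/p)² = (1·δm/m)² + (1·δv/v)²
  m term: (1×0.0594)² = 0.00353
  v term: (1×0.0658)² = 0.00434
Total = 0.00787. Share from v = 0.00434/0.00787 = 0.551.

55.1%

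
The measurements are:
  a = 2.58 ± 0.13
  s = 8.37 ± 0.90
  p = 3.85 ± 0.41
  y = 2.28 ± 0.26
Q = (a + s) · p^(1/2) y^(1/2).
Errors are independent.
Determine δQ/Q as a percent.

Let u = a + s = 10.9. δu = √(δa² + δs²) = √(0.0169 + 0.810) = 0.909, so δu/u = 0.0830.
Q is then a monomial in u, p, y:
δQ/Q = √((δu/u)² + (½·δp/p)² + (½·δy/y)²) = √(0.00690 + 0.00284 + 0.00325) = 0.114

11.4%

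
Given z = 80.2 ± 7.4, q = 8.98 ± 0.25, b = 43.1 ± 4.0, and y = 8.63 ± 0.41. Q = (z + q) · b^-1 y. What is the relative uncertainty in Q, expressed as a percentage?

Let u = z + q = 89.2. δu = √(δz² + δq²) = √(54.8 + 0.0625) = 7.40, so δu/u = 0.0830.
Q is then a monomial in u, b, y:
δQ/Q = √((δu/u)² + (-1·δb/b)² + (1·δy/y)²) = √(0.00689 + 0.00861 + 0.00226) = 0.133

13.3%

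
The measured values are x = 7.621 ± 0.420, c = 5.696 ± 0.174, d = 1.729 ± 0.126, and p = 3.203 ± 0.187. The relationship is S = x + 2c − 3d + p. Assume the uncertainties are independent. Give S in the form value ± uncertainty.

17.03 ± 0.689

S is a linear combination, so absolute uncertainties add in quadrature:
  (δx)² = 0.176;  (2·δc)² = 0.121;  (3·δd)² = 0.143;  (δp)² = 0.0350
δS = √(0.475) = 0.689
S = 17.03.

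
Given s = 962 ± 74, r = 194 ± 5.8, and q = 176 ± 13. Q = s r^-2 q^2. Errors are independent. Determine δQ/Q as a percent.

17.7%

Products/powers → add relative errors in quadrature, weighted by exponent:
  (1·δs/s)² = (1×0.0769)² = 0.00592;  (-2·δr/r)² = (-2×0.0299)² = 0.00358;  (2·δq/q)² = (2×0.0739)² = 0.0218
δQ/Q = √(0.0313) = 0.177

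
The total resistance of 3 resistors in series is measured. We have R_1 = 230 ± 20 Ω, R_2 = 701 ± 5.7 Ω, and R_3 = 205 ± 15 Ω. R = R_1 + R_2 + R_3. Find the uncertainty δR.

R is a linear combination, so absolute uncertainties add in quadrature:
  (δR_1)² = 400;  (δR_2)² = 32.5;  (δR_3)² = 225
δR = √(657) = 25.6 Ω

25.6 Ω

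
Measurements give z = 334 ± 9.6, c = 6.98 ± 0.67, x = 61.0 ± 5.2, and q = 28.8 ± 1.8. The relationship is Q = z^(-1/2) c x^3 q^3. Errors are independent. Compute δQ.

6.87e+08

For a monomial Q ∝ z^(-1/2), c, x^3, q^3, fractional errors add in quadrature:
  (−½·δz/z)² = (-0.5×0.0287)² = 0.000207;  (1·δc/c)² = (1×0.0960)² = 0.00921;  (3·δx/x)² = (3×0.0852)² = 0.0654;  (3·δq/q)² = (3×0.0625)² = 0.0352
δQ/Q = √(0.110) = 0.332
Q = 2.07e+09, so δQ = 0.332 × 2.07e+09 = 6.87e+08.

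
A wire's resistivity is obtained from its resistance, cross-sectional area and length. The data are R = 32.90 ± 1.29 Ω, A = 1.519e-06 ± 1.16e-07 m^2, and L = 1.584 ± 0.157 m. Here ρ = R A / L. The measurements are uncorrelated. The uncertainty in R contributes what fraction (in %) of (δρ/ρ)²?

(δρ/ρ)² = (1·δR/R)² + (1·δA/A)² + (-1·δL/L)²
  R term: (1×0.0392)² = 0.00154
  A term: (1×0.0764)² = 0.00583
  L term: (-1×0.0991)² = 0.00982
Total = 0.0172. Share from R = 0.00154/0.0172 = 0.0894.

8.94%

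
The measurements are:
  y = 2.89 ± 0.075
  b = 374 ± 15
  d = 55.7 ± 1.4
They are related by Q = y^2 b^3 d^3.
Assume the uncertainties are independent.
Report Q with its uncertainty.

Since Q is a product/quotient, work with relative uncertainties:
  (2·δy/y)² = (2×0.0260)² = 0.00269;  (3·δb/b)² = (3×0.0401)² = 0.0145;  (3·δd/d)² = (3×0.0251)² = 0.00569
δQ/Q = √(0.0229) = 0.151
Q = 7.55e+13, so δQ = 0.151 × 7.55e+13 = 1.14e+13.

(7.55 ± 1.14) × 10^13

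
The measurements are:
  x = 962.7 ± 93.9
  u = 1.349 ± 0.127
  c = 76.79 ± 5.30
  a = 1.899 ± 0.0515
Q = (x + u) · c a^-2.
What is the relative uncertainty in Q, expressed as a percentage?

Let w = x + u = 964.0. δw = √(δx² + δu²) = √(8820 + 0.0161) = 93.9, so δw/w = 0.0974.
Q is then a monomial in w, c, a:
δQ/Q = √((δw/w)² + (1·δc/c)² + (-2·δa/a)²) = √(0.00949 + 0.00476 + 0.00294) = 0.131

13.1%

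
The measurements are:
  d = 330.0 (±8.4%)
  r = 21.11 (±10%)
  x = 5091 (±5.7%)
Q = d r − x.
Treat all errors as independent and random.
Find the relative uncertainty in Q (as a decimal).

0.509

Let p = d·r = 6966. δp/p = √((1·δd/d)² + (1·δr/r)²) = √(0.00706 + 0.0100) = 0.131, so δp = 910.
Q = p − x: δQ = √(δp² + δx²) = √(8.28e+05 + 84200) = 955
Q = 1875, so δQ/Q = 955/1875 = 0.509.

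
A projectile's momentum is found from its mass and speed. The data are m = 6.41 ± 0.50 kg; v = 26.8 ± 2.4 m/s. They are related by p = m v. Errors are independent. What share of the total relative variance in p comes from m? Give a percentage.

(δp/p)² = (1·δm/m)² + (1·δv/v)²
  m term: (1×0.0780)² = 0.00608
  v term: (1×0.0896)² = 0.00802
Total = 0.0141. Share from m = 0.00608/0.0141 = 0.431.

43.1%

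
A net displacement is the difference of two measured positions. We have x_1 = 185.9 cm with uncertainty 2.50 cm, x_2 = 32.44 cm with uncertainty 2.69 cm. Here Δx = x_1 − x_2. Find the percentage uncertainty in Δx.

Each term contributes (cᵢ δxᵢ)² to (δΔx)²:
  (δx_1)² = 6.25;  (δx_2)² = 7.24
δΔx = √(13.5) = 3.67 cm
Δx = 153.5 cm, so δΔx/Δx = 3.67/153.5 = 0.0239.

2.39%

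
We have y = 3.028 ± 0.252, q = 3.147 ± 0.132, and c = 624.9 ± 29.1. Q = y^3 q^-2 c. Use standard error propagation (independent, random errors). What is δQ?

469

Since Q is a product/quotient, work with relative uncertainties:
  (3·δy/y)² = (3×0.0832)² = 0.0623;  (-2·δq/q)² = (-2×0.0419)² = 0.00704;  (1·δc/c)² = (1×0.0466)² = 0.00217
δQ/Q = √(0.0715) = 0.267
Q = 1752, so δQ = 0.267 × 1752 = 469.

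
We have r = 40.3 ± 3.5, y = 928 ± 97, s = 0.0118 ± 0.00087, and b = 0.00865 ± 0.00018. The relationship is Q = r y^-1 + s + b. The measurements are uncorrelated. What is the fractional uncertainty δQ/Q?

Let p = r·y^-1 = 0.0434. δp/p = √((1·δr/r)² + (-1·δy/y)²) = √(0.00754 + 0.0109) = 0.136, so δp = 0.00590.
Q = p + s + b: δQ = √(δp² + δs² + δb²) = √(3.48e-05 + 7.57e-07 + 3.24e-08) = 0.00597
Q = 0.0639, so δQ/Q = 0.00597/0.0639 = 0.0934.

0.0934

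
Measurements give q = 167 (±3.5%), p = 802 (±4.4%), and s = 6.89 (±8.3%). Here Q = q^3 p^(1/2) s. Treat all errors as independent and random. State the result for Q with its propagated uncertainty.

(9.09 ± 1.23) × 10^8

Relative error in a monomial: (δQ/Q)² = Σ (nᵢ · δxᵢ/xᵢ)².
  (3·δq/q)² = (3×0.0350)² = 0.0110;  (½·δp/p)² = (0.5×0.0440)² = 0.000484;  (1·δs/s)² = (1×0.0830)² = 0.00689
δQ/Q = √(0.0184) = 0.136
Q = 9.09e+08, so δQ = 0.136 × 9.09e+08 = 1.23e+08.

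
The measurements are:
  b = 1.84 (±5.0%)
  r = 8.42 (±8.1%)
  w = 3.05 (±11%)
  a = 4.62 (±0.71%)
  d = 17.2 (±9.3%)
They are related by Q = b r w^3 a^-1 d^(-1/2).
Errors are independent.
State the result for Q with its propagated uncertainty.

Since Q is a product/quotient, work with relative uncertainties:
  (1·δb/b)² = (1×0.0500)² = 0.00250;  (1·δr/r)² = (1×0.0810)² = 0.00656;  (3·δw/w)² = (3×0.110)² = 0.109;  (-1·δa/a)² = (-1×0.00710)² = 5.04e-05;  (−½·δd/d)² = (-0.5×0.0930)² = 0.00216
δQ/Q = √(0.120) = 0.347
Q = 22.9, so δQ = 0.347 × 22.9 = 7.95.

22.9 ± 7.95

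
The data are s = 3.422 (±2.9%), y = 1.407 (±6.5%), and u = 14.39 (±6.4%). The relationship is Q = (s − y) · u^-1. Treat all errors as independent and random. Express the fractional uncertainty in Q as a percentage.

9.26%

Let w = s − y = 2.015. δw = √(δs² + δy²) = √(0.00985 + 0.00836) = 0.135, so δw/w = 0.0670.
Q is then a monomial in w, u:
δQ/Q = √((δw/w)² + (-1·δu/u)²) = √(0.00449 + 0.00410) = 0.0926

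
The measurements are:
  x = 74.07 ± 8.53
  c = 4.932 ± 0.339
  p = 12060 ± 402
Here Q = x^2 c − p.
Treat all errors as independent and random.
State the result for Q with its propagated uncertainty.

15000 ± 6520

Let w = x^2·c = 27060. δw/w = √((2·δx/x)² + (1·δc/c)²) = √(0.0530 + 0.00472) = 0.240, so δw = 6500.
Q = w − p: δQ = √(δw² + δp²) = √(4.23e+07 + 1.62e+05) = 6520
Q = 15000.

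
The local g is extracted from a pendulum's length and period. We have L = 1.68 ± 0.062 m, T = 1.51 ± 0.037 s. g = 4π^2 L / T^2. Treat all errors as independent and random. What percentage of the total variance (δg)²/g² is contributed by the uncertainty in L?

36.2%

(δg/g)² = (1·δL/L)² + (-2·δT/T)²
  L term: (1×0.0369)² = 0.00136
  T term: (-2×0.0245)² = 0.00240
Total = 0.00376. Share from L = 0.00136/0.00376 = 0.362.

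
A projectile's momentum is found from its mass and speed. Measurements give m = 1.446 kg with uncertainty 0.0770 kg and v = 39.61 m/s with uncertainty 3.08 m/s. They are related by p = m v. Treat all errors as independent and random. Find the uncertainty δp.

5.40 kg·m/s

Since p is a product/quotient, work with relative uncertainties:
  (1·δm/m)² = (1×0.0533)² = 0.00284;  (1·δv/v)² = (1×0.0778)² = 0.00605
δp/p = √(0.00888) = 0.0942
p = 57.28 kg·m/s, so δp = 0.0942 × 57.28 = 5.40 kg·m/s.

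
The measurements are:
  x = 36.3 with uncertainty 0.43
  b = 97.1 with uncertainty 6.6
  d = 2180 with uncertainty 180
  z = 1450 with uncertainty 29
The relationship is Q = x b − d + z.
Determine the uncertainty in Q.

Let p = x·b = 3520. δp/p = √((1·δx/x)² + (1·δb/b)²) = √(0.000140 + 0.00462) = 0.0690, so δp = 243.
Q = p − d + z: δQ = √(δp² + δd² + δz²) = √(59100 + 32400 + 841) = 304

304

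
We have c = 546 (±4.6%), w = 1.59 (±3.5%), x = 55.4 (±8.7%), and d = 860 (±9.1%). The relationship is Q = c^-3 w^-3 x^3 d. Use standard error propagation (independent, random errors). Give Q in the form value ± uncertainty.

0.223 ± 0.0729

Relative error in a monomial: (δQ/Q)² = Σ (nᵢ · δxᵢ/xᵢ)².
  (-3·δc/c)² = (-3×0.0460)² = 0.0190;  (-3·δw/w)² = (-3×0.0350)² = 0.0110;  (3·δx/x)² = (3×0.0870)² = 0.0681;  (1·δd/d)² = (1×0.0910)² = 0.00828
δQ/Q = √(0.106) = 0.326
Q = 0.223, so δQ = 0.326 × 0.223 = 0.0729.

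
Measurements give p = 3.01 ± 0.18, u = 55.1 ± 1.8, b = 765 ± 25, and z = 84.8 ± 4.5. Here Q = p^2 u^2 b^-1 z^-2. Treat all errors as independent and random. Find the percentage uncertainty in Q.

Each factor contributes (exponent × relative error)² to (δQ/Q)²:
  (2·δp/p)² = (2×0.0598)² = 0.0143;  (2·δu/u)² = (2×0.0327)² = 0.00427;  (-1·δb/b)² = (-1×0.0327)² = 0.00107;  (-2·δz/z)² = (-2×0.0531)² = 0.0113
δQ/Q = √(0.0309) = 0.176

17.6%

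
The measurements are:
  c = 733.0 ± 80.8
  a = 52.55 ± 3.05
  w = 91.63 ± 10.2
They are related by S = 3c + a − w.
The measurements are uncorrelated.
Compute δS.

243

S is a linear combination, so absolute uncertainties add in quadrature:
  (3·δc)² = 58800;  (δa)² = 9.30;  (δw)² = 104
δS = √(58900) = 243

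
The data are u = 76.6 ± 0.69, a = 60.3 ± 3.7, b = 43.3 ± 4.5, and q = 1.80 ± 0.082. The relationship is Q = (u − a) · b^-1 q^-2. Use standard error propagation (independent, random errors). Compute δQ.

0.0313

Let w = u − a = 16.3. δw = √(δu² + δa²) = √(0.476 + 13.7) = 3.76, so δw/w = 0.231.
Q is then a monomial in w, b, q:
δQ/Q = √((δw/w)² + (-1·δb/b)² + (-2·δq/q)²) = √(0.0533 + 0.0108 + 0.00830) = 0.269
Q = 0.116, so δQ = 0.269 × 0.116 = 0.0313.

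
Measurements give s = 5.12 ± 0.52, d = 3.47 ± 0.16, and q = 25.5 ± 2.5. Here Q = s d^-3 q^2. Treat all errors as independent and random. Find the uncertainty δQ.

20.8

Each factor contributes (exponent × relative error)² to (δQ/Q)²:
  (1·δs/s)² = (1×0.102)² = 0.0103;  (-3·δd/d)² = (-3×0.0461)² = 0.0191;  (2·δq/q)² = (2×0.0980)² = 0.0384
δQ/Q = √(0.0679) = 0.261
Q = 79.7, so δQ = 0.261 × 79.7 = 20.8.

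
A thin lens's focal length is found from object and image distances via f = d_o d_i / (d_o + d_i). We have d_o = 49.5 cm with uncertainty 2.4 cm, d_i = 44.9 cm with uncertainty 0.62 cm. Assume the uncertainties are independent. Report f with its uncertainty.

23.5 ± 0.569 cm

∂f/∂d_o = (d_i/(d_o+d_i))² = 0.226;  ∂f/∂d_i = (d_o/(d_o+d_i))² = 0.275
δf = √((∂f/∂d_o · δd_o)² + (∂f/∂d_i · δd_i)²) = √(0.295 + 0.0291) = 0.569 cm
f = 23.5 cm.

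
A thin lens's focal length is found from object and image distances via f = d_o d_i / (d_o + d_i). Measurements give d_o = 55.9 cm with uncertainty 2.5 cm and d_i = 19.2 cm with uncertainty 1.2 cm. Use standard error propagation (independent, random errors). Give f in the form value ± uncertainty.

∂f/∂d_o = (d_i/(d_o+d_i))² = 0.0654;  ∂f/∂d_i = (d_o/(d_o+d_i))² = 0.554
δf = √((∂f/∂d_o · δd_o)² + (∂f/∂d_i · δd_i)²) = √(0.0267 + 0.442) = 0.685 cm
f = 14.3 cm.

14.3 ± 0.685 cm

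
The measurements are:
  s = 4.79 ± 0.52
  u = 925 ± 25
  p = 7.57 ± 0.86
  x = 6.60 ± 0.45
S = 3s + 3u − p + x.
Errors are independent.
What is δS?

S is a linear combination, so absolute uncertainties add in quadrature:
  (3·δs)² = 2.43;  (3·δu)² = 5620;  (δp)² = 0.740;  (δx)² = 0.203
δS = √(5630) = 75.0

75.0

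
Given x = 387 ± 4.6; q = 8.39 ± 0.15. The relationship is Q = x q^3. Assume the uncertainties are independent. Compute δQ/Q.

Since Q is a product/quotient, work with relative uncertainties:
  (1·δx/x)² = (1×0.0119)² = 0.000141;  (3·δq/q)² = (3×0.0179)² = 0.00288
δQ/Q = √(0.00302) = 0.0549

0.0549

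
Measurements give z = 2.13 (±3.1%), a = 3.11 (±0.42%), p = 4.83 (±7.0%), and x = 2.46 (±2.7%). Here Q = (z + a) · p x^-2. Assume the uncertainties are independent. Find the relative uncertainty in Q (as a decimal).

Let u = z + a = 5.24. δu = √(δz² + δa²) = √(0.00436 + 0.000171) = 0.0673, so δu/u = 0.0128.
Q is then a monomial in u, p, x:
δQ/Q = √((δu/u)² + (1·δp/p)² + (-2·δx/x)²) = √(0.000165 + 0.00490 + 0.00292) = 0.0893

0.0893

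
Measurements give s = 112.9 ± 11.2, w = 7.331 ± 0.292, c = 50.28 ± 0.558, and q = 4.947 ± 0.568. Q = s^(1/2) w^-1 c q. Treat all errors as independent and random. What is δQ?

Since Q is a product/quotient, work with relative uncertainties:
  (½·δs/s)² = (0.5×0.0992)² = 0.00246;  (-1·δw/w)² = (-1×0.0398)² = 0.00159;  (1·δc/c)² = (1×0.0111)² = 0.000123;  (1·δq/q)² = (1×0.115)² = 0.0132
δQ/Q = √(0.0174) = 0.132
Q = 360.5, so δQ = 0.132 × 360.5 = 47.5.

47.5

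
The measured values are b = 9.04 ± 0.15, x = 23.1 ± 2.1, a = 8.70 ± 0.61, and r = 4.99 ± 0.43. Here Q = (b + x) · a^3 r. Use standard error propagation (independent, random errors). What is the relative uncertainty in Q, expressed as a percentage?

Let u = b + x = 32.1. δu = √(δb² + δx²) = √(0.0225 + 4.41) = 2.11, so δu/u = 0.0655.
Q is then a monomial in u, a, r:
δQ/Q = √((δu/u)² + (3·δa/a)² + (1·δr/r)²) = √(0.00429 + 0.0442 + 0.00743) = 0.237

23.7%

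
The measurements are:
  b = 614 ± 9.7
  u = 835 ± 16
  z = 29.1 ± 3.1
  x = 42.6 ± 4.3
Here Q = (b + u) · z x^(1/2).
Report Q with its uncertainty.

Let w = b + u = 1450. δw = √(δb² + δu²) = √(94.1 + 256) = 18.7, so δw/w = 0.0129.
Q is then a monomial in w, z, x:
δQ/Q = √((δw/w)² + (1·δz/z)² + (½·δx/x)²) = √(0.000167 + 0.0113 + 0.00255) = 0.119
Q = 2.75e+05, so δQ = 0.119 × 2.75e+05 = 32600.

(2.75 ± 0.326) × 10^5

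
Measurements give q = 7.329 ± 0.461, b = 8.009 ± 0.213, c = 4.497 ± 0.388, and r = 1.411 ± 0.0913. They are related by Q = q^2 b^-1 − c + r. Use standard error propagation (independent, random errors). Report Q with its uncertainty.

3.621 ± 0.950

Let p = q^2·b^-1 = 6.707. δp/p = √((2·δq/q)² + (-1·δb/b)²) = √(0.0158 + 0.000707) = 0.129, so δp = 0.862.
Q = p − c + r: δQ = √(δp² + δc² + δr²) = √(0.744 + 0.151 + 0.00834) = 0.950
Q = 3.621.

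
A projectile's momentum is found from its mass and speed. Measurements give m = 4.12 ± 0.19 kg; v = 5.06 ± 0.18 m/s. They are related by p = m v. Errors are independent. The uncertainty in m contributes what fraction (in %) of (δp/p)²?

62.7%

(δp/p)² = (1·δm/m)² + (1·δv/v)²
  m term: (1×0.0461)² = 0.00213
  v term: (1×0.0356)² = 0.00127
Total = 0.00339. Share from m = 0.00213/0.00339 = 0.627.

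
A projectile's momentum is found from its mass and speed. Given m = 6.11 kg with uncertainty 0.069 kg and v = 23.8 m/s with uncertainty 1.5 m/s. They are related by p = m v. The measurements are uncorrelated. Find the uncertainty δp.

Relative error in a monomial: (δp/p)² = Σ (nᵢ · δxᵢ/xᵢ)².
  (1·δm/m)² = (1×0.0113)² = 0.000128;  (1·δv/v)² = (1×0.0630)² = 0.00397
δp/p = √(0.00410) = 0.0640
p = 145 kg·m/s, so δp = 0.0640 × 145 = 9.31 kg·m/s.

9.31 kg·m/s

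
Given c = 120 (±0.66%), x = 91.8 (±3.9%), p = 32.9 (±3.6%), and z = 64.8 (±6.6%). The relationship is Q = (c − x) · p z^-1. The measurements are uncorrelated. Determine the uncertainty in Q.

Let u = c − x = 28.2. δu = √(δc² + δx²) = √(0.627 + 12.8) = 3.67, so δu/u = 0.130.
Q is then a monomial in u, p, z:
δQ/Q = √((δu/u)² + (1·δp/p)² + (-1·δz/z)²) = √(0.0169 + 0.00130 + 0.00436) = 0.150
Q = 14.3, so δQ = 0.150 × 14.3 = 2.15.

2.15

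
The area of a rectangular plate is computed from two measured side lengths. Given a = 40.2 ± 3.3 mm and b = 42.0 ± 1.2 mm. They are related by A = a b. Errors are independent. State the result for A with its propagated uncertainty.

1690 ± 147 mm^2

Products/powers → add relative errors in quadrature, weighted by exponent:
  (1·δa/a)² = (1×0.0821)² = 0.00674;  (1·δb/b)² = (1×0.0286)² = 0.000816
δA/A = √(0.00756) = 0.0869
A = 1690 mm^2, so δA = 0.0869 × 1690 = 147 mm^2.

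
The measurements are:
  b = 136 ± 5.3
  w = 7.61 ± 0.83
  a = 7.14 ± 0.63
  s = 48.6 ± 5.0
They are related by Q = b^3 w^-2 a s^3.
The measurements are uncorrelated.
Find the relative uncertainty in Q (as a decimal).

Relative error in a monomial: (δQ/Q)² = Σ (nᵢ · δxᵢ/xᵢ)².
  (3·δb/b)² = (3×0.0390)² = 0.0137;  (-2·δw/w)² = (-2×0.109)² = 0.0476;  (1·δa/a)² = (1×0.0882)² = 0.00779;  (3·δs/s)² = (3×0.103)² = 0.0953
δQ/Q = √(0.164) = 0.405

0.405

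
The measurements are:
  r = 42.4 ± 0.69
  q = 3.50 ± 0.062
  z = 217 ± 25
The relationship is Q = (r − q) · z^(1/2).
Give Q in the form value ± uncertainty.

573 ± 34.6

Let u = r − q = 38.9. δu = √(δr² + δq²) = √(0.476 + 0.00384) = 0.693, so δu/u = 0.0178.
Q is then a monomial in u, z:
δQ/Q = √((δu/u)² + (½·δz/z)²) = √(0.000317 + 0.00332) = 0.0603
Q = 573, so δQ = 0.0603 × 573 = 34.6.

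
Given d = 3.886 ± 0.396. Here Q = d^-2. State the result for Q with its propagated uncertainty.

0.06622 ± 0.0135

Q ∝ d^-2, so δQ/Q = |-2| · δd/d = 2 × 0.102 = 0.204.
Q = 0.06622, so δQ = 0.204 × 0.06622 = 0.0135.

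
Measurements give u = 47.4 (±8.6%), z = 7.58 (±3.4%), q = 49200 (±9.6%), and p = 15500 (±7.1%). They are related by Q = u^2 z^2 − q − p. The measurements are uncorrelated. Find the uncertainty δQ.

Let w = u^2·z^2 = 1.29e+05. δw/w = √((2·δu/u)² + (2·δz/z)²) = √(0.0296 + 0.00462) = 0.185, so δw = 23900.
Q = w − q − p: δQ = √(δw² + δq² + δp²) = √(5.7e+08 + 2.23e+07 + 1.21e+06) = 24400

24400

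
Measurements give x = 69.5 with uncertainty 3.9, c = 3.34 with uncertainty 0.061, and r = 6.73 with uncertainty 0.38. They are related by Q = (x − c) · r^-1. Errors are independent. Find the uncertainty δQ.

0.802

Let u = x − c = 66.2. δu = √(δx² + δc²) = √(15.2 + 0.00372) = 3.90, so δu/u = 0.0590.
Q is then a monomial in u, r:
δQ/Q = √((δu/u)² + (-1·δr/r)²) = √(0.00348 + 0.00319) = 0.0816
Q = 9.83, so δQ = 0.0816 × 9.83 = 0.802.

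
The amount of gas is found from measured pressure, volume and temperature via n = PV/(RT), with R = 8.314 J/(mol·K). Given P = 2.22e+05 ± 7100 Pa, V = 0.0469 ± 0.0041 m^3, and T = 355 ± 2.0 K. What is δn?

Relative error in a monomial: (δn/n)² = Σ (nᵢ · δxᵢ/xᵢ)².
  (1·δP/P)² = (1×0.0320)² = 0.00102;  (1·δV/V)² = (1×0.0874)² = 0.00764;  (-1·δT/T)² = (-1×0.00563)² = 3.17e-05
δn/n = √(0.00870) = 0.0933
n = 3.53 mol, so δn = 0.0933 × 3.53 = 0.329 mol.

0.329 mol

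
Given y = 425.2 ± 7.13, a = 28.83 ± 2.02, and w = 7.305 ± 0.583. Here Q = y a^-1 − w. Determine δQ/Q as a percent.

Let p = y·a^-1 = 14.75. δp/p = √((1·δy/y)² + (-1·δa/a)²) = √(0.000281 + 0.00491) = 0.0720, so δp = 1.06.
Q = p − w: δQ = √(δp² + δw²) = √(1.13 + 0.340) = 1.21
Q = 7.444, so δQ/Q = 1.21/7.444 = 0.163.

16.3%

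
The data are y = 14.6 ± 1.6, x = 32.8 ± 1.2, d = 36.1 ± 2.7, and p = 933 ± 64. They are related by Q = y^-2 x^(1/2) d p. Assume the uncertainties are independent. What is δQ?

Since Q is a product/quotient, work with relative uncertainties:
  (-2·δy/y)² = (-2×0.110)² = 0.0480;  (½·δx/x)² = (0.5×0.0366)² = 0.000335;  (1·δd/d)² = (1×0.0748)² = 0.00559;  (1·δp/p)² = (1×0.0686)² = 0.00471
δQ/Q = √(0.0587) = 0.242
Q = 905, so δQ = 0.242 × 905 = 219.

219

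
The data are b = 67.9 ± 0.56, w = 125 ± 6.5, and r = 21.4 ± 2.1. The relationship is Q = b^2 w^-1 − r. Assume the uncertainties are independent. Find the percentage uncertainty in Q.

Let p = b^2·w^-1 = 36.9. δp/p = √((2·δb/b)² + (-1·δw/w)²) = √(0.000272 + 0.00270) = 0.0546, so δp = 2.01.
Q = p − r: δQ = √(δp² + δr²) = √(4.05 + 4.41) = 2.91
Q = 15.5, so δQ/Q = 2.91/15.5 = 0.188.

18.8%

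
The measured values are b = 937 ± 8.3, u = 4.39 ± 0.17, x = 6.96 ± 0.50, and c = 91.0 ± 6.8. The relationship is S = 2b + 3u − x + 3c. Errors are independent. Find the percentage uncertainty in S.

1.22%

For a sum/difference, combine absolute errors in quadrature:
  (2·δb)² = 276;  (3·δu)² = 0.260;  (δx)² = 0.250;  (3·δc)² = 416
δS = √(692) = 26.3
S = 2150, so δS/S = 26.3/2150 = 0.0122.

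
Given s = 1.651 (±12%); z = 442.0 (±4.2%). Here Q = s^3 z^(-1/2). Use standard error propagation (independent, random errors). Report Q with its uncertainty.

0.2141 ± 0.0772

For a monomial Q ∝ s^3, z^(-1/2), fractional errors add in quadrature:
  (3·δs/s)² = (3×0.120)² = 0.130;  (−½·δz/z)² = (-0.5×0.0420)² = 0.000441
δQ/Q = √(0.130) = 0.361
Q = 0.2141, so δQ = 0.361 × 0.2141 = 0.0772.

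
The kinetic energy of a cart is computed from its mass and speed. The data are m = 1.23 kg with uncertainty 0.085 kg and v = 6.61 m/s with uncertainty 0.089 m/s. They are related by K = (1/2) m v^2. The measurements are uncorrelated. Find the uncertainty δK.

For a monomial K ∝ m, v^2, fractional errors add in quadrature:
  (1·δm/m)² = (1×0.0691)² = 0.00478;  (2·δv/v)² = (2×0.0135)² = 0.000725
δK/K = √(0.00550) = 0.0742
K = 26.9 J, so δK = 0.0742 × 26.9 = 1.99 J.

1.99 J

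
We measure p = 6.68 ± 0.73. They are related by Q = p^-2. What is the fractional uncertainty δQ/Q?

Q ∝ p^-2, so δQ/Q = |-2| · δp/p = 2 × 0.109 = 0.219.

0.219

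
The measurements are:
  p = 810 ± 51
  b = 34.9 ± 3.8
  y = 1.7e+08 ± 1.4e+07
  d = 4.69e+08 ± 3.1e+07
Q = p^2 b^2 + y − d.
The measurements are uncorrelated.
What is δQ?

Let w = p^2·b^2 = 7.99e+08. δw/w = √((2·δp/p)² + (2·δb/b)²) = √(0.0159 + 0.0474) = 0.252, so δw = 2.01e+08.
Q = w + y − d: δQ = √(δw² + δy² + δd²) = √(4.04e+16 + 1.96e+14 + 9.61e+14) = 2.04e+08

2.04e+08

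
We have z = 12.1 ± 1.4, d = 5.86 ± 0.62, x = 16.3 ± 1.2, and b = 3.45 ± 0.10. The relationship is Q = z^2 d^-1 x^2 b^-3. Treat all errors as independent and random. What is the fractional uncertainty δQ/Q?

0.307

Q is a product of powers, so relative uncertainties combine in quadrature:
  (2·δz/z)² = (2×0.116)² = 0.0535;  (-1·δd/d)² = (-1×0.106)² = 0.0112;  (2·δx/x)² = (2×0.0736)² = 0.0217;  (-3·δb/b)² = (-3×0.0290)² = 0.00756
δQ/Q = √(0.0940) = 0.307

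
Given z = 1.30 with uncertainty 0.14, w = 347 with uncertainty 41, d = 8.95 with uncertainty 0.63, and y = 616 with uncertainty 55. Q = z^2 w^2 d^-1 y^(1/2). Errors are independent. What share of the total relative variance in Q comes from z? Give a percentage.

(δQ/Q)² = (2·δz/z)² + (2·δw/w)² + (-1·δd/d)² + (½·δy/y)²
  z term: (2×0.108)² = 0.0464
  w term: (2×0.118)² = 0.0558
  d term: (-1×0.0704)² = 0.00495
  y term: (0.5×0.0893)² = 0.00199
Total = 0.109. Share from z = 0.0464/0.109 = 0.425.

42.5%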